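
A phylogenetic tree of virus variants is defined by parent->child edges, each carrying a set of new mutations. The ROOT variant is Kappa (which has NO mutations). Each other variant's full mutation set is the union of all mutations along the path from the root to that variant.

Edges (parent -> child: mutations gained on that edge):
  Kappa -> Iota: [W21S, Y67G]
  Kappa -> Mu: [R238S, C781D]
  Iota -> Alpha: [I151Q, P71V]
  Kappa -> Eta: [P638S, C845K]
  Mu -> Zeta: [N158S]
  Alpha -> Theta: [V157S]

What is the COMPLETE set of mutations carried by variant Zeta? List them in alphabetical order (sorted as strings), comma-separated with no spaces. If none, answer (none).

At Kappa: gained [] -> total []
At Mu: gained ['R238S', 'C781D'] -> total ['C781D', 'R238S']
At Zeta: gained ['N158S'] -> total ['C781D', 'N158S', 'R238S']

Answer: C781D,N158S,R238S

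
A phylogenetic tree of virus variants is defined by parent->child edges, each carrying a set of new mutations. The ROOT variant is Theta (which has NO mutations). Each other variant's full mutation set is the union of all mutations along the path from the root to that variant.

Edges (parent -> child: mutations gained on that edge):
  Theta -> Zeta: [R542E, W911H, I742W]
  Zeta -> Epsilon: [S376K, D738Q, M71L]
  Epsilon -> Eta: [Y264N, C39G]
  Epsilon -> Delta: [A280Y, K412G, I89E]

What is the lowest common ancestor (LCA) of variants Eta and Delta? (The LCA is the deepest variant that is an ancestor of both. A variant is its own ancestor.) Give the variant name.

Path from root to Eta: Theta -> Zeta -> Epsilon -> Eta
  ancestors of Eta: {Theta, Zeta, Epsilon, Eta}
Path from root to Delta: Theta -> Zeta -> Epsilon -> Delta
  ancestors of Delta: {Theta, Zeta, Epsilon, Delta}
Common ancestors: {Theta, Zeta, Epsilon}
Walk up from Delta: Delta (not in ancestors of Eta), Epsilon (in ancestors of Eta), Zeta (in ancestors of Eta), Theta (in ancestors of Eta)
Deepest common ancestor (LCA) = Epsilon

Answer: Epsilon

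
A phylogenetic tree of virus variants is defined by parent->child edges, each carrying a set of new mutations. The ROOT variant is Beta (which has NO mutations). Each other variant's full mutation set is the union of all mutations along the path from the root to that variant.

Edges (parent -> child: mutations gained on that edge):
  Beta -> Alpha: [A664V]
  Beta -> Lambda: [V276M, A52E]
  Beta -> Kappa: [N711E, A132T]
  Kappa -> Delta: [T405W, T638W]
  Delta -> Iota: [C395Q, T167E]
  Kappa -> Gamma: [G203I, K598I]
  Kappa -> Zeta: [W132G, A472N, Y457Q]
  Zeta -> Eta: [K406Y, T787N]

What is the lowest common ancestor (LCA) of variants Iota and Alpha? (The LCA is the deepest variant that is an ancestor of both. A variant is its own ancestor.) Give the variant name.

Answer: Beta

Derivation:
Path from root to Iota: Beta -> Kappa -> Delta -> Iota
  ancestors of Iota: {Beta, Kappa, Delta, Iota}
Path from root to Alpha: Beta -> Alpha
  ancestors of Alpha: {Beta, Alpha}
Common ancestors: {Beta}
Walk up from Alpha: Alpha (not in ancestors of Iota), Beta (in ancestors of Iota)
Deepest common ancestor (LCA) = Beta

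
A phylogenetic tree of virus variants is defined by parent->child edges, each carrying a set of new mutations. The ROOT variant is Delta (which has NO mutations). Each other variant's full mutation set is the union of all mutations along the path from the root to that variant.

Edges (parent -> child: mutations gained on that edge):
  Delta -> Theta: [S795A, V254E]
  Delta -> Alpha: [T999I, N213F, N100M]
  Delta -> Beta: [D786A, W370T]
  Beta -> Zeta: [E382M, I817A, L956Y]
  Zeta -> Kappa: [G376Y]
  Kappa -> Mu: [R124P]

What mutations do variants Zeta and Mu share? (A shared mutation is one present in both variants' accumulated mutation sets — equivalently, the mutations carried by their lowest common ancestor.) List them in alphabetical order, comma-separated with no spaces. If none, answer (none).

Answer: D786A,E382M,I817A,L956Y,W370T

Derivation:
Accumulating mutations along path to Zeta:
  At Delta: gained [] -> total []
  At Beta: gained ['D786A', 'W370T'] -> total ['D786A', 'W370T']
  At Zeta: gained ['E382M', 'I817A', 'L956Y'] -> total ['D786A', 'E382M', 'I817A', 'L956Y', 'W370T']
Mutations(Zeta) = ['D786A', 'E382M', 'I817A', 'L956Y', 'W370T']
Accumulating mutations along path to Mu:
  At Delta: gained [] -> total []
  At Beta: gained ['D786A', 'W370T'] -> total ['D786A', 'W370T']
  At Zeta: gained ['E382M', 'I817A', 'L956Y'] -> total ['D786A', 'E382M', 'I817A', 'L956Y', 'W370T']
  At Kappa: gained ['G376Y'] -> total ['D786A', 'E382M', 'G376Y', 'I817A', 'L956Y', 'W370T']
  At Mu: gained ['R124P'] -> total ['D786A', 'E382M', 'G376Y', 'I817A', 'L956Y', 'R124P', 'W370T']
Mutations(Mu) = ['D786A', 'E382M', 'G376Y', 'I817A', 'L956Y', 'R124P', 'W370T']
Intersection: ['D786A', 'E382M', 'I817A', 'L956Y', 'W370T'] ∩ ['D786A', 'E382M', 'G376Y', 'I817A', 'L956Y', 'R124P', 'W370T'] = ['D786A', 'E382M', 'I817A', 'L956Y', 'W370T']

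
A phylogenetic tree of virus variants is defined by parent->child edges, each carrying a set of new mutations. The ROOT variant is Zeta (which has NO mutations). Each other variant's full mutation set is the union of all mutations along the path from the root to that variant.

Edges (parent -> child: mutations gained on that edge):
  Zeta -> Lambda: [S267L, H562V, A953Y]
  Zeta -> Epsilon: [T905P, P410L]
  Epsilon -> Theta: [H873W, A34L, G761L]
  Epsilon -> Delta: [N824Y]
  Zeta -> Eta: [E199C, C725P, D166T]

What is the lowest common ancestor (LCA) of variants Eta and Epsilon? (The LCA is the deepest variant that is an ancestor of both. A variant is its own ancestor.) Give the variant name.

Path from root to Eta: Zeta -> Eta
  ancestors of Eta: {Zeta, Eta}
Path from root to Epsilon: Zeta -> Epsilon
  ancestors of Epsilon: {Zeta, Epsilon}
Common ancestors: {Zeta}
Walk up from Epsilon: Epsilon (not in ancestors of Eta), Zeta (in ancestors of Eta)
Deepest common ancestor (LCA) = Zeta

Answer: Zeta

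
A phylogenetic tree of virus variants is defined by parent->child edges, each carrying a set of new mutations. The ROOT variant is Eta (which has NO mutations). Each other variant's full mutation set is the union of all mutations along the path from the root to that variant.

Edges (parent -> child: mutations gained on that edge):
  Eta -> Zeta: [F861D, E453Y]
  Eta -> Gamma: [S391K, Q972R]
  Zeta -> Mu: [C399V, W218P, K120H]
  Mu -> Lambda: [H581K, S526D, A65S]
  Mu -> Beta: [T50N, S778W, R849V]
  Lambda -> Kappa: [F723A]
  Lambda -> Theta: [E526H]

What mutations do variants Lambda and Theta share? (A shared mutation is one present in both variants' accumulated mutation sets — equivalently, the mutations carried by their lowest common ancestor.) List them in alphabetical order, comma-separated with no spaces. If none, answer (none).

Accumulating mutations along path to Lambda:
  At Eta: gained [] -> total []
  At Zeta: gained ['F861D', 'E453Y'] -> total ['E453Y', 'F861D']
  At Mu: gained ['C399V', 'W218P', 'K120H'] -> total ['C399V', 'E453Y', 'F861D', 'K120H', 'W218P']
  At Lambda: gained ['H581K', 'S526D', 'A65S'] -> total ['A65S', 'C399V', 'E453Y', 'F861D', 'H581K', 'K120H', 'S526D', 'W218P']
Mutations(Lambda) = ['A65S', 'C399V', 'E453Y', 'F861D', 'H581K', 'K120H', 'S526D', 'W218P']
Accumulating mutations along path to Theta:
  At Eta: gained [] -> total []
  At Zeta: gained ['F861D', 'E453Y'] -> total ['E453Y', 'F861D']
  At Mu: gained ['C399V', 'W218P', 'K120H'] -> total ['C399V', 'E453Y', 'F861D', 'K120H', 'W218P']
  At Lambda: gained ['H581K', 'S526D', 'A65S'] -> total ['A65S', 'C399V', 'E453Y', 'F861D', 'H581K', 'K120H', 'S526D', 'W218P']
  At Theta: gained ['E526H'] -> total ['A65S', 'C399V', 'E453Y', 'E526H', 'F861D', 'H581K', 'K120H', 'S526D', 'W218P']
Mutations(Theta) = ['A65S', 'C399V', 'E453Y', 'E526H', 'F861D', 'H581K', 'K120H', 'S526D', 'W218P']
Intersection: ['A65S', 'C399V', 'E453Y', 'F861D', 'H581K', 'K120H', 'S526D', 'W218P'] ∩ ['A65S', 'C399V', 'E453Y', 'E526H', 'F861D', 'H581K', 'K120H', 'S526D', 'W218P'] = ['A65S', 'C399V', 'E453Y', 'F861D', 'H581K', 'K120H', 'S526D', 'W218P']

Answer: A65S,C399V,E453Y,F861D,H581K,K120H,S526D,W218P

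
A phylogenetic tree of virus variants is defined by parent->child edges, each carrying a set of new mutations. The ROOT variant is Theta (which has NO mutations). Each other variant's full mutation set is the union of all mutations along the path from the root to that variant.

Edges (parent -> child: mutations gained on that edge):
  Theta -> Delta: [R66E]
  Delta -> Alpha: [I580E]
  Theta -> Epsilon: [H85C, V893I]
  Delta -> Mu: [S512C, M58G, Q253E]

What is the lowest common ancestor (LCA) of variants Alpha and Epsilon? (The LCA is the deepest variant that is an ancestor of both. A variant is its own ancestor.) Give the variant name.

Path from root to Alpha: Theta -> Delta -> Alpha
  ancestors of Alpha: {Theta, Delta, Alpha}
Path from root to Epsilon: Theta -> Epsilon
  ancestors of Epsilon: {Theta, Epsilon}
Common ancestors: {Theta}
Walk up from Epsilon: Epsilon (not in ancestors of Alpha), Theta (in ancestors of Alpha)
Deepest common ancestor (LCA) = Theta

Answer: Theta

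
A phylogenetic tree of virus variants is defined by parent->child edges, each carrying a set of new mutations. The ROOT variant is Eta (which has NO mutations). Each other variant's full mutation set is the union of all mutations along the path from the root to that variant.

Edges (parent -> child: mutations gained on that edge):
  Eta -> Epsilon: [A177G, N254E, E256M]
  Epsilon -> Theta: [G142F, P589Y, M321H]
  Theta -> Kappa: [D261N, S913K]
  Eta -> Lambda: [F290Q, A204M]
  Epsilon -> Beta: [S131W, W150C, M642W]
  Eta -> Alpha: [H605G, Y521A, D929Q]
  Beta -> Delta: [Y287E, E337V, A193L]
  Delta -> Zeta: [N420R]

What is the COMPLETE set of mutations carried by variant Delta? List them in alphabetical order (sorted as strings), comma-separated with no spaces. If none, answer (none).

At Eta: gained [] -> total []
At Epsilon: gained ['A177G', 'N254E', 'E256M'] -> total ['A177G', 'E256M', 'N254E']
At Beta: gained ['S131W', 'W150C', 'M642W'] -> total ['A177G', 'E256M', 'M642W', 'N254E', 'S131W', 'W150C']
At Delta: gained ['Y287E', 'E337V', 'A193L'] -> total ['A177G', 'A193L', 'E256M', 'E337V', 'M642W', 'N254E', 'S131W', 'W150C', 'Y287E']

Answer: A177G,A193L,E256M,E337V,M642W,N254E,S131W,W150C,Y287E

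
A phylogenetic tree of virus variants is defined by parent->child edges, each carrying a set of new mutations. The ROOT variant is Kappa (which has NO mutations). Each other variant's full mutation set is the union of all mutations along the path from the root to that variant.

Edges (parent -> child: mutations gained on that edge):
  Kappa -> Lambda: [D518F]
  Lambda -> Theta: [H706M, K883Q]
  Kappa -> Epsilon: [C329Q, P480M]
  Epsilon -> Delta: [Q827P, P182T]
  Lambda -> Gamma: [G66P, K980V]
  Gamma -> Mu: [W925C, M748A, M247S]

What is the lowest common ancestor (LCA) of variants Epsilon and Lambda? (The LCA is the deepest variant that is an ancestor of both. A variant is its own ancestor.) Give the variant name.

Answer: Kappa

Derivation:
Path from root to Epsilon: Kappa -> Epsilon
  ancestors of Epsilon: {Kappa, Epsilon}
Path from root to Lambda: Kappa -> Lambda
  ancestors of Lambda: {Kappa, Lambda}
Common ancestors: {Kappa}
Walk up from Lambda: Lambda (not in ancestors of Epsilon), Kappa (in ancestors of Epsilon)
Deepest common ancestor (LCA) = Kappa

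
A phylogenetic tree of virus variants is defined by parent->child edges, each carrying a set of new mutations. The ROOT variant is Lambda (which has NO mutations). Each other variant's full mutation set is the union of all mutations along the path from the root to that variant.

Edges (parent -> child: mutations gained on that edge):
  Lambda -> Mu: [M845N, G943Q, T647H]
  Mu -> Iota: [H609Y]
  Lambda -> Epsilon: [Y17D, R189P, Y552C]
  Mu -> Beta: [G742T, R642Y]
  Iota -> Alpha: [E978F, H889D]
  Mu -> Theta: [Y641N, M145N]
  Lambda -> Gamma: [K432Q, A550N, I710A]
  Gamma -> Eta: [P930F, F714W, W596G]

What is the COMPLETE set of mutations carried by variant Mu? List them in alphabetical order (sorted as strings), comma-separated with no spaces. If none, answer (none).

At Lambda: gained [] -> total []
At Mu: gained ['M845N', 'G943Q', 'T647H'] -> total ['G943Q', 'M845N', 'T647H']

Answer: G943Q,M845N,T647H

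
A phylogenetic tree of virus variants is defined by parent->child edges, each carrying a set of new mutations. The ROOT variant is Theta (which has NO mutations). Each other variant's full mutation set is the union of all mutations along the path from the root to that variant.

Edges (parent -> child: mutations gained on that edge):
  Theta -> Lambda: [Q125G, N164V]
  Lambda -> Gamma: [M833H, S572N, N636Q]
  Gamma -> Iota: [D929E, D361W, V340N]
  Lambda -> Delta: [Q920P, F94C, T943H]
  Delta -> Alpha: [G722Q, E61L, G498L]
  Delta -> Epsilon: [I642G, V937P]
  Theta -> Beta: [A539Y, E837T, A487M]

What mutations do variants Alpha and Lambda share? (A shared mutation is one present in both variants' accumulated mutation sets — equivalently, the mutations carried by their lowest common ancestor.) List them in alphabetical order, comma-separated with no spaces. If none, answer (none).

Answer: N164V,Q125G

Derivation:
Accumulating mutations along path to Alpha:
  At Theta: gained [] -> total []
  At Lambda: gained ['Q125G', 'N164V'] -> total ['N164V', 'Q125G']
  At Delta: gained ['Q920P', 'F94C', 'T943H'] -> total ['F94C', 'N164V', 'Q125G', 'Q920P', 'T943H']
  At Alpha: gained ['G722Q', 'E61L', 'G498L'] -> total ['E61L', 'F94C', 'G498L', 'G722Q', 'N164V', 'Q125G', 'Q920P', 'T943H']
Mutations(Alpha) = ['E61L', 'F94C', 'G498L', 'G722Q', 'N164V', 'Q125G', 'Q920P', 'T943H']
Accumulating mutations along path to Lambda:
  At Theta: gained [] -> total []
  At Lambda: gained ['Q125G', 'N164V'] -> total ['N164V', 'Q125G']
Mutations(Lambda) = ['N164V', 'Q125G']
Intersection: ['E61L', 'F94C', 'G498L', 'G722Q', 'N164V', 'Q125G', 'Q920P', 'T943H'] ∩ ['N164V', 'Q125G'] = ['N164V', 'Q125G']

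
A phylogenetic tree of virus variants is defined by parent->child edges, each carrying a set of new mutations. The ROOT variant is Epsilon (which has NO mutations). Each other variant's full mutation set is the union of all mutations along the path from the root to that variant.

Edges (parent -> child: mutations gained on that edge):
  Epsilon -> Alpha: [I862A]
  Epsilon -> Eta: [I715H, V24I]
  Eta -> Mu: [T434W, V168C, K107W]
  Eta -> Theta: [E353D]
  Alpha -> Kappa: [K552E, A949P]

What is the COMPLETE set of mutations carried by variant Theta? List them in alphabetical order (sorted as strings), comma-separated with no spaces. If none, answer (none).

At Epsilon: gained [] -> total []
At Eta: gained ['I715H', 'V24I'] -> total ['I715H', 'V24I']
At Theta: gained ['E353D'] -> total ['E353D', 'I715H', 'V24I']

Answer: E353D,I715H,V24I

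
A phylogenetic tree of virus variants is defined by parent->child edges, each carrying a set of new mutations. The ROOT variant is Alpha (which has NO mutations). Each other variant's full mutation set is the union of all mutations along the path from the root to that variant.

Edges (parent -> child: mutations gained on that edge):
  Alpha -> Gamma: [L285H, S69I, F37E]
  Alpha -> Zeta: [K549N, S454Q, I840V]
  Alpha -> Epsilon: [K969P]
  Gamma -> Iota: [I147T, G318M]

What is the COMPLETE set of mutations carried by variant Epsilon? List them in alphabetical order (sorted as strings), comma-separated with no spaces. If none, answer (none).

Answer: K969P

Derivation:
At Alpha: gained [] -> total []
At Epsilon: gained ['K969P'] -> total ['K969P']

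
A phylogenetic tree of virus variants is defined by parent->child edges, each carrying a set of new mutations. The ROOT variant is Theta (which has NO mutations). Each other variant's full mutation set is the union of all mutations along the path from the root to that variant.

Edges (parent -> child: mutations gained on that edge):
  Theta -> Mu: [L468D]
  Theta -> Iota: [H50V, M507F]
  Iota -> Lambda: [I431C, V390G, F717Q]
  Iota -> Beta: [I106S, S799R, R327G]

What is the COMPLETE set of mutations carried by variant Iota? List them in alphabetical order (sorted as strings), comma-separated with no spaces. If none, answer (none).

At Theta: gained [] -> total []
At Iota: gained ['H50V', 'M507F'] -> total ['H50V', 'M507F']

Answer: H50V,M507F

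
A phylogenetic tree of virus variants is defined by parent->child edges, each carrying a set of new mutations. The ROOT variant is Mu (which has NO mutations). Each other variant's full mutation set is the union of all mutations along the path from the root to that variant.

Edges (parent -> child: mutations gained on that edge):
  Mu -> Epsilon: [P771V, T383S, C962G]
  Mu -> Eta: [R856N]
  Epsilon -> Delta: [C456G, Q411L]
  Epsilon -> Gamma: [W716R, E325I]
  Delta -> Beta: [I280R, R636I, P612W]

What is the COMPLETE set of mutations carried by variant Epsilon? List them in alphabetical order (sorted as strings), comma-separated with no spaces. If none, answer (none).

Answer: C962G,P771V,T383S

Derivation:
At Mu: gained [] -> total []
At Epsilon: gained ['P771V', 'T383S', 'C962G'] -> total ['C962G', 'P771V', 'T383S']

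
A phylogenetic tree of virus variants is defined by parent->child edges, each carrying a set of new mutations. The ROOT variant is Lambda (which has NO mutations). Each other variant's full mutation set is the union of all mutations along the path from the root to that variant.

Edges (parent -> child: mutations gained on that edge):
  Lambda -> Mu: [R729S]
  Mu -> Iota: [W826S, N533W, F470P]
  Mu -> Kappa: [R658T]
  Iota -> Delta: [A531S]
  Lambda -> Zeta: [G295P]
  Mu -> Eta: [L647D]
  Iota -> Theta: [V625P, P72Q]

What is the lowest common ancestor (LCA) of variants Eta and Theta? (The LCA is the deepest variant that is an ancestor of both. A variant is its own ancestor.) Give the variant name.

Answer: Mu

Derivation:
Path from root to Eta: Lambda -> Mu -> Eta
  ancestors of Eta: {Lambda, Mu, Eta}
Path from root to Theta: Lambda -> Mu -> Iota -> Theta
  ancestors of Theta: {Lambda, Mu, Iota, Theta}
Common ancestors: {Lambda, Mu}
Walk up from Theta: Theta (not in ancestors of Eta), Iota (not in ancestors of Eta), Mu (in ancestors of Eta), Lambda (in ancestors of Eta)
Deepest common ancestor (LCA) = Mu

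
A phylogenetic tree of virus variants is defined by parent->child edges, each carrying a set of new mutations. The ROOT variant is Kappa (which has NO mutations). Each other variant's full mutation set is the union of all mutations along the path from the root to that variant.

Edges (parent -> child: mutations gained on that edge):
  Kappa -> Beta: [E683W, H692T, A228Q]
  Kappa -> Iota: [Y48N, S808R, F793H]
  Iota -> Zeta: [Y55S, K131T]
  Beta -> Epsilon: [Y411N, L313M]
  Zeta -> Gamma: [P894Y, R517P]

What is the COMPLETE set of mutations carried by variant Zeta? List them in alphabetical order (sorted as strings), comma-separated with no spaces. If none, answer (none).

Answer: F793H,K131T,S808R,Y48N,Y55S

Derivation:
At Kappa: gained [] -> total []
At Iota: gained ['Y48N', 'S808R', 'F793H'] -> total ['F793H', 'S808R', 'Y48N']
At Zeta: gained ['Y55S', 'K131T'] -> total ['F793H', 'K131T', 'S808R', 'Y48N', 'Y55S']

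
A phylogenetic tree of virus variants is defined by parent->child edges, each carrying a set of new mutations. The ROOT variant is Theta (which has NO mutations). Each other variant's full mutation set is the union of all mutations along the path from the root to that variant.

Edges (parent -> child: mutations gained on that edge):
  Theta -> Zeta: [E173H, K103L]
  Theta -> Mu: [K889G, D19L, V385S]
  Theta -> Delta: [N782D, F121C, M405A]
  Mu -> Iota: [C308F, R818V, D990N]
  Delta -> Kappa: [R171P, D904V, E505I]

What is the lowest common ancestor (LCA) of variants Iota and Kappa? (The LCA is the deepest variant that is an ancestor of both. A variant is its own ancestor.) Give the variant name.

Answer: Theta

Derivation:
Path from root to Iota: Theta -> Mu -> Iota
  ancestors of Iota: {Theta, Mu, Iota}
Path from root to Kappa: Theta -> Delta -> Kappa
  ancestors of Kappa: {Theta, Delta, Kappa}
Common ancestors: {Theta}
Walk up from Kappa: Kappa (not in ancestors of Iota), Delta (not in ancestors of Iota), Theta (in ancestors of Iota)
Deepest common ancestor (LCA) = Theta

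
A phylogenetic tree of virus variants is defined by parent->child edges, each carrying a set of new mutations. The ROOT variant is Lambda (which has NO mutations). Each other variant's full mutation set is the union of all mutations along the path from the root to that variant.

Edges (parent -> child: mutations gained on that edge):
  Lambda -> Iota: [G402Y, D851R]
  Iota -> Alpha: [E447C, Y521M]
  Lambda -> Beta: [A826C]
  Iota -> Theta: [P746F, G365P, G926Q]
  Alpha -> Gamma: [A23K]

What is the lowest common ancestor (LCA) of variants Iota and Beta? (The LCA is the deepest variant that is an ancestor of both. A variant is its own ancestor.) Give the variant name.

Path from root to Iota: Lambda -> Iota
  ancestors of Iota: {Lambda, Iota}
Path from root to Beta: Lambda -> Beta
  ancestors of Beta: {Lambda, Beta}
Common ancestors: {Lambda}
Walk up from Beta: Beta (not in ancestors of Iota), Lambda (in ancestors of Iota)
Deepest common ancestor (LCA) = Lambda

Answer: Lambda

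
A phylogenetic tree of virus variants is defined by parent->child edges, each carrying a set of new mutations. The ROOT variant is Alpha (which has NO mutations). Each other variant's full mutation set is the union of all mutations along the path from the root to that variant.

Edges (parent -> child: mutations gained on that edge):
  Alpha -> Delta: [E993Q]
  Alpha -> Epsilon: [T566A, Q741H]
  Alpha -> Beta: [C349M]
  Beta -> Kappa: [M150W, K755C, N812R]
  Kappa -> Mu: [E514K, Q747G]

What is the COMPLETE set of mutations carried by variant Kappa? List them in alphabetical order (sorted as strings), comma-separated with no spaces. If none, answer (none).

At Alpha: gained [] -> total []
At Beta: gained ['C349M'] -> total ['C349M']
At Kappa: gained ['M150W', 'K755C', 'N812R'] -> total ['C349M', 'K755C', 'M150W', 'N812R']

Answer: C349M,K755C,M150W,N812R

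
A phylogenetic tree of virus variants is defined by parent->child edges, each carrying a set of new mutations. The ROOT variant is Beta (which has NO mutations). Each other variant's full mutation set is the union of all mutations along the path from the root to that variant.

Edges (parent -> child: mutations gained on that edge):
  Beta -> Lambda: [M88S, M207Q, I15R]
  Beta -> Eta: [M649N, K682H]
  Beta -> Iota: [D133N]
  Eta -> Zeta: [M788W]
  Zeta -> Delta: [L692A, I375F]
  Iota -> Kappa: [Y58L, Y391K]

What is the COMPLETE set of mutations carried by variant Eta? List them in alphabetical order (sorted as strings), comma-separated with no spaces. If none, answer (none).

Answer: K682H,M649N

Derivation:
At Beta: gained [] -> total []
At Eta: gained ['M649N', 'K682H'] -> total ['K682H', 'M649N']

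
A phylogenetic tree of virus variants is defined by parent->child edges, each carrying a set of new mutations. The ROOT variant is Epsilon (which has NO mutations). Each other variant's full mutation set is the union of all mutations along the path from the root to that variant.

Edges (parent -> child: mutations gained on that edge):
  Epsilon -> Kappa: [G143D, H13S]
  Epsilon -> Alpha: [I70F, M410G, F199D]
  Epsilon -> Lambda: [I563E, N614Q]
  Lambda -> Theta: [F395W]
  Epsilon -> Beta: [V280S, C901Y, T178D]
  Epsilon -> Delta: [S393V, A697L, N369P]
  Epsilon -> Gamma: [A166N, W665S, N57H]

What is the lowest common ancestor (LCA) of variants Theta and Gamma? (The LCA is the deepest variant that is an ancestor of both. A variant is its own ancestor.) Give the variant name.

Path from root to Theta: Epsilon -> Lambda -> Theta
  ancestors of Theta: {Epsilon, Lambda, Theta}
Path from root to Gamma: Epsilon -> Gamma
  ancestors of Gamma: {Epsilon, Gamma}
Common ancestors: {Epsilon}
Walk up from Gamma: Gamma (not in ancestors of Theta), Epsilon (in ancestors of Theta)
Deepest common ancestor (LCA) = Epsilon

Answer: Epsilon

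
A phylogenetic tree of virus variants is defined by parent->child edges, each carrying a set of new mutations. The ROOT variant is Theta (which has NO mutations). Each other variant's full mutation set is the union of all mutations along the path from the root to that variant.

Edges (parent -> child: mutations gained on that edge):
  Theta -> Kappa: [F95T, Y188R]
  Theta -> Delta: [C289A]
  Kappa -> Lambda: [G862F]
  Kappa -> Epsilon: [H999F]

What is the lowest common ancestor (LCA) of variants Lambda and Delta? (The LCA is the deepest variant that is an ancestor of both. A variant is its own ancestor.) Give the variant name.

Answer: Theta

Derivation:
Path from root to Lambda: Theta -> Kappa -> Lambda
  ancestors of Lambda: {Theta, Kappa, Lambda}
Path from root to Delta: Theta -> Delta
  ancestors of Delta: {Theta, Delta}
Common ancestors: {Theta}
Walk up from Delta: Delta (not in ancestors of Lambda), Theta (in ancestors of Lambda)
Deepest common ancestor (LCA) = Theta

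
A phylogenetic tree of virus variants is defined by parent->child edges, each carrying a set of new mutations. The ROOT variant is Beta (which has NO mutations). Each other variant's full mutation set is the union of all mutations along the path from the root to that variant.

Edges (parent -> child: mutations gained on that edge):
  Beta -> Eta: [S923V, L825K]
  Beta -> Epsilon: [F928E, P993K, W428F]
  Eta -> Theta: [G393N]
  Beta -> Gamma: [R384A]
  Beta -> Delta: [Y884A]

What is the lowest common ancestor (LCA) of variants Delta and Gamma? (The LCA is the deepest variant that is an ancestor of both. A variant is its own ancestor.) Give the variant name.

Path from root to Delta: Beta -> Delta
  ancestors of Delta: {Beta, Delta}
Path from root to Gamma: Beta -> Gamma
  ancestors of Gamma: {Beta, Gamma}
Common ancestors: {Beta}
Walk up from Gamma: Gamma (not in ancestors of Delta), Beta (in ancestors of Delta)
Deepest common ancestor (LCA) = Beta

Answer: Beta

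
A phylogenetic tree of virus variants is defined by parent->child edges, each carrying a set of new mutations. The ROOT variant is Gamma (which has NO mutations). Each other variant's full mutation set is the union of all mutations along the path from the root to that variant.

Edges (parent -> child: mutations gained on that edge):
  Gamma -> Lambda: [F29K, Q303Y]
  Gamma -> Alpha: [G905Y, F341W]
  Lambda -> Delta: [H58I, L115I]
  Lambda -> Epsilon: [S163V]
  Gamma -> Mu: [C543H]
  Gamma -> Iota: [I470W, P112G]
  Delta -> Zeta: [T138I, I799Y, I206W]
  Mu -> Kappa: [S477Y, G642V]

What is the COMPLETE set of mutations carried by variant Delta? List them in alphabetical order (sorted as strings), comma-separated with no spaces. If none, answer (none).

Answer: F29K,H58I,L115I,Q303Y

Derivation:
At Gamma: gained [] -> total []
At Lambda: gained ['F29K', 'Q303Y'] -> total ['F29K', 'Q303Y']
At Delta: gained ['H58I', 'L115I'] -> total ['F29K', 'H58I', 'L115I', 'Q303Y']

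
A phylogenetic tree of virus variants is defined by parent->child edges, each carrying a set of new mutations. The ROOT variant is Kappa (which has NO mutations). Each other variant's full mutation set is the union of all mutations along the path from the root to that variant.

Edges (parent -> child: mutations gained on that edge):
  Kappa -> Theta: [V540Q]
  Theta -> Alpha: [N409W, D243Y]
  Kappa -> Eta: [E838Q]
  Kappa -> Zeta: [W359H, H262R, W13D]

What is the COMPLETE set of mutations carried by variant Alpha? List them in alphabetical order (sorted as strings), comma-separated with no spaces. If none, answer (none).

Answer: D243Y,N409W,V540Q

Derivation:
At Kappa: gained [] -> total []
At Theta: gained ['V540Q'] -> total ['V540Q']
At Alpha: gained ['N409W', 'D243Y'] -> total ['D243Y', 'N409W', 'V540Q']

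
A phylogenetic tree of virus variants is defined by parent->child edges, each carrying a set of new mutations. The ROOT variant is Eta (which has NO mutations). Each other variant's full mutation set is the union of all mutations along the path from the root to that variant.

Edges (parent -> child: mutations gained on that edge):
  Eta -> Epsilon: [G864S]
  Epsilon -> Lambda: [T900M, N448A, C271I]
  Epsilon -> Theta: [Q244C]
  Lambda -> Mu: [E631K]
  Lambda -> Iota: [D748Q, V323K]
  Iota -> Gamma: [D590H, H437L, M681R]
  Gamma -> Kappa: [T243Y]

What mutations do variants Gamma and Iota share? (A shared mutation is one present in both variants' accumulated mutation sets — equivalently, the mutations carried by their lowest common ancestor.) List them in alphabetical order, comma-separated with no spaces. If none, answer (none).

Answer: C271I,D748Q,G864S,N448A,T900M,V323K

Derivation:
Accumulating mutations along path to Gamma:
  At Eta: gained [] -> total []
  At Epsilon: gained ['G864S'] -> total ['G864S']
  At Lambda: gained ['T900M', 'N448A', 'C271I'] -> total ['C271I', 'G864S', 'N448A', 'T900M']
  At Iota: gained ['D748Q', 'V323K'] -> total ['C271I', 'D748Q', 'G864S', 'N448A', 'T900M', 'V323K']
  At Gamma: gained ['D590H', 'H437L', 'M681R'] -> total ['C271I', 'D590H', 'D748Q', 'G864S', 'H437L', 'M681R', 'N448A', 'T900M', 'V323K']
Mutations(Gamma) = ['C271I', 'D590H', 'D748Q', 'G864S', 'H437L', 'M681R', 'N448A', 'T900M', 'V323K']
Accumulating mutations along path to Iota:
  At Eta: gained [] -> total []
  At Epsilon: gained ['G864S'] -> total ['G864S']
  At Lambda: gained ['T900M', 'N448A', 'C271I'] -> total ['C271I', 'G864S', 'N448A', 'T900M']
  At Iota: gained ['D748Q', 'V323K'] -> total ['C271I', 'D748Q', 'G864S', 'N448A', 'T900M', 'V323K']
Mutations(Iota) = ['C271I', 'D748Q', 'G864S', 'N448A', 'T900M', 'V323K']
Intersection: ['C271I', 'D590H', 'D748Q', 'G864S', 'H437L', 'M681R', 'N448A', 'T900M', 'V323K'] ∩ ['C271I', 'D748Q', 'G864S', 'N448A', 'T900M', 'V323K'] = ['C271I', 'D748Q', 'G864S', 'N448A', 'T900M', 'V323K']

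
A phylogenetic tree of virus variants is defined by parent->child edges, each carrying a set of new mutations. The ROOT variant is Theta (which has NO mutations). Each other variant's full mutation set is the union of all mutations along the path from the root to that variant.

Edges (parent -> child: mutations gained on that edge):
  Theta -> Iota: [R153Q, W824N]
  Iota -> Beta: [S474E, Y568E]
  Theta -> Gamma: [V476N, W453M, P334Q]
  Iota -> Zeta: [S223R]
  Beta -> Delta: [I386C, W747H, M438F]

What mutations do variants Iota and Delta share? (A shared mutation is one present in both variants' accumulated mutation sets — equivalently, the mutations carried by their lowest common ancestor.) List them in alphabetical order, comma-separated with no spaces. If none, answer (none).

Accumulating mutations along path to Iota:
  At Theta: gained [] -> total []
  At Iota: gained ['R153Q', 'W824N'] -> total ['R153Q', 'W824N']
Mutations(Iota) = ['R153Q', 'W824N']
Accumulating mutations along path to Delta:
  At Theta: gained [] -> total []
  At Iota: gained ['R153Q', 'W824N'] -> total ['R153Q', 'W824N']
  At Beta: gained ['S474E', 'Y568E'] -> total ['R153Q', 'S474E', 'W824N', 'Y568E']
  At Delta: gained ['I386C', 'W747H', 'M438F'] -> total ['I386C', 'M438F', 'R153Q', 'S474E', 'W747H', 'W824N', 'Y568E']
Mutations(Delta) = ['I386C', 'M438F', 'R153Q', 'S474E', 'W747H', 'W824N', 'Y568E']
Intersection: ['R153Q', 'W824N'] ∩ ['I386C', 'M438F', 'R153Q', 'S474E', 'W747H', 'W824N', 'Y568E'] = ['R153Q', 'W824N']

Answer: R153Q,W824N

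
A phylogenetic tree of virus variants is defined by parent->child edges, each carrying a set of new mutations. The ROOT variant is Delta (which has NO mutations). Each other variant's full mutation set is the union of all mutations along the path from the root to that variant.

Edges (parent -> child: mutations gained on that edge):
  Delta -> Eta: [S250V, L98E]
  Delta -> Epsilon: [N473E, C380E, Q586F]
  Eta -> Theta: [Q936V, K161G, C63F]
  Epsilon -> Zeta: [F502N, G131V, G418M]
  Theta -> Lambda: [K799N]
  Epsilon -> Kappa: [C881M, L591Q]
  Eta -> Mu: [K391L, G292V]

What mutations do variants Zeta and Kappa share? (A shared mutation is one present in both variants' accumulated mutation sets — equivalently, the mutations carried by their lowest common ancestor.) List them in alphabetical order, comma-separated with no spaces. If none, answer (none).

Accumulating mutations along path to Zeta:
  At Delta: gained [] -> total []
  At Epsilon: gained ['N473E', 'C380E', 'Q586F'] -> total ['C380E', 'N473E', 'Q586F']
  At Zeta: gained ['F502N', 'G131V', 'G418M'] -> total ['C380E', 'F502N', 'G131V', 'G418M', 'N473E', 'Q586F']
Mutations(Zeta) = ['C380E', 'F502N', 'G131V', 'G418M', 'N473E', 'Q586F']
Accumulating mutations along path to Kappa:
  At Delta: gained [] -> total []
  At Epsilon: gained ['N473E', 'C380E', 'Q586F'] -> total ['C380E', 'N473E', 'Q586F']
  At Kappa: gained ['C881M', 'L591Q'] -> total ['C380E', 'C881M', 'L591Q', 'N473E', 'Q586F']
Mutations(Kappa) = ['C380E', 'C881M', 'L591Q', 'N473E', 'Q586F']
Intersection: ['C380E', 'F502N', 'G131V', 'G418M', 'N473E', 'Q586F'] ∩ ['C380E', 'C881M', 'L591Q', 'N473E', 'Q586F'] = ['C380E', 'N473E', 'Q586F']

Answer: C380E,N473E,Q586F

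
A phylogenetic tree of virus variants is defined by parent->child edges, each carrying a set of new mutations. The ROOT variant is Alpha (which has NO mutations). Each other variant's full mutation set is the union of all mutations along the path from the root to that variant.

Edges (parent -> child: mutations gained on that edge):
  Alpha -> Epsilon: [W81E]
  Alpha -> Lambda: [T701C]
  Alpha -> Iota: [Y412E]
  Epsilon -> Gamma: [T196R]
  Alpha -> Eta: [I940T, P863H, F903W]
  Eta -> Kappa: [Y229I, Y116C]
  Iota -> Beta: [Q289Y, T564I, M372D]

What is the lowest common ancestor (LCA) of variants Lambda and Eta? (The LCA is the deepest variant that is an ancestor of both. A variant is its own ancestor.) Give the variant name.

Path from root to Lambda: Alpha -> Lambda
  ancestors of Lambda: {Alpha, Lambda}
Path from root to Eta: Alpha -> Eta
  ancestors of Eta: {Alpha, Eta}
Common ancestors: {Alpha}
Walk up from Eta: Eta (not in ancestors of Lambda), Alpha (in ancestors of Lambda)
Deepest common ancestor (LCA) = Alpha

Answer: Alpha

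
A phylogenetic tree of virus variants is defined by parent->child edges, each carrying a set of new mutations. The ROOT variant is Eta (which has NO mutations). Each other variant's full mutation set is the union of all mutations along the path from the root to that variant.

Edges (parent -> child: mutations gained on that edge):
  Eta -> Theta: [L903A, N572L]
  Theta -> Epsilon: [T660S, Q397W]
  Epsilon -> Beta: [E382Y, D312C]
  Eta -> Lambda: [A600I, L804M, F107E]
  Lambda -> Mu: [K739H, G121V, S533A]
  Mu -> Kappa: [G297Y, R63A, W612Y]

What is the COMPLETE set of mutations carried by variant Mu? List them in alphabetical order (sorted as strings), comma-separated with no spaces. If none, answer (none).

At Eta: gained [] -> total []
At Lambda: gained ['A600I', 'L804M', 'F107E'] -> total ['A600I', 'F107E', 'L804M']
At Mu: gained ['K739H', 'G121V', 'S533A'] -> total ['A600I', 'F107E', 'G121V', 'K739H', 'L804M', 'S533A']

Answer: A600I,F107E,G121V,K739H,L804M,S533A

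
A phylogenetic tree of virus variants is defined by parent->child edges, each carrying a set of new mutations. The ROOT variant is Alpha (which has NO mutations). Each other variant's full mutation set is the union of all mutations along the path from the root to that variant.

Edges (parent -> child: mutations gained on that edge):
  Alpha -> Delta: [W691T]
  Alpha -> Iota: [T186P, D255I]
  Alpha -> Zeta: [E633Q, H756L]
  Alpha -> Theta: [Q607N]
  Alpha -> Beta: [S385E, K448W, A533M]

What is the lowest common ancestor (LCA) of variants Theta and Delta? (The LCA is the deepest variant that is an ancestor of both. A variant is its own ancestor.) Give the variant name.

Answer: Alpha

Derivation:
Path from root to Theta: Alpha -> Theta
  ancestors of Theta: {Alpha, Theta}
Path from root to Delta: Alpha -> Delta
  ancestors of Delta: {Alpha, Delta}
Common ancestors: {Alpha}
Walk up from Delta: Delta (not in ancestors of Theta), Alpha (in ancestors of Theta)
Deepest common ancestor (LCA) = Alpha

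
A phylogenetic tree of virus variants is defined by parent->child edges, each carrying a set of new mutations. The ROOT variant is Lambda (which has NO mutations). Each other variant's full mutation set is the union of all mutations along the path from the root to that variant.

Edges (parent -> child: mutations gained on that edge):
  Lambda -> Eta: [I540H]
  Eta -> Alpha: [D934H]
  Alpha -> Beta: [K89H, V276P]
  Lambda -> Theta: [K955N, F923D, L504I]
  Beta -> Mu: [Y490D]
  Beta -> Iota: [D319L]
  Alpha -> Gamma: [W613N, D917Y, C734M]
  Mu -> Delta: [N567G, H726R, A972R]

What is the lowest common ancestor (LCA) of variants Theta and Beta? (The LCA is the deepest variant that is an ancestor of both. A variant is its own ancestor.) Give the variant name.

Path from root to Theta: Lambda -> Theta
  ancestors of Theta: {Lambda, Theta}
Path from root to Beta: Lambda -> Eta -> Alpha -> Beta
  ancestors of Beta: {Lambda, Eta, Alpha, Beta}
Common ancestors: {Lambda}
Walk up from Beta: Beta (not in ancestors of Theta), Alpha (not in ancestors of Theta), Eta (not in ancestors of Theta), Lambda (in ancestors of Theta)
Deepest common ancestor (LCA) = Lambda

Answer: Lambda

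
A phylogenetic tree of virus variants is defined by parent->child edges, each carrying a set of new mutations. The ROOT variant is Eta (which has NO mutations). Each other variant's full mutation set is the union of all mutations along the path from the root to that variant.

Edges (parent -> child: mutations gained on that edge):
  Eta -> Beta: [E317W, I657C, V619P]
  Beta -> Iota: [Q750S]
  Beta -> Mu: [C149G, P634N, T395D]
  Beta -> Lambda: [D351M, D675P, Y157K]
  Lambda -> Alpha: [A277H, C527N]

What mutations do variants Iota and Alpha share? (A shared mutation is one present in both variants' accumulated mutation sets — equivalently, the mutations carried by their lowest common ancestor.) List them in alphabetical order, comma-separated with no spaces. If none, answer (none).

Accumulating mutations along path to Iota:
  At Eta: gained [] -> total []
  At Beta: gained ['E317W', 'I657C', 'V619P'] -> total ['E317W', 'I657C', 'V619P']
  At Iota: gained ['Q750S'] -> total ['E317W', 'I657C', 'Q750S', 'V619P']
Mutations(Iota) = ['E317W', 'I657C', 'Q750S', 'V619P']
Accumulating mutations along path to Alpha:
  At Eta: gained [] -> total []
  At Beta: gained ['E317W', 'I657C', 'V619P'] -> total ['E317W', 'I657C', 'V619P']
  At Lambda: gained ['D351M', 'D675P', 'Y157K'] -> total ['D351M', 'D675P', 'E317W', 'I657C', 'V619P', 'Y157K']
  At Alpha: gained ['A277H', 'C527N'] -> total ['A277H', 'C527N', 'D351M', 'D675P', 'E317W', 'I657C', 'V619P', 'Y157K']
Mutations(Alpha) = ['A277H', 'C527N', 'D351M', 'D675P', 'E317W', 'I657C', 'V619P', 'Y157K']
Intersection: ['E317W', 'I657C', 'Q750S', 'V619P'] ∩ ['A277H', 'C527N', 'D351M', 'D675P', 'E317W', 'I657C', 'V619P', 'Y157K'] = ['E317W', 'I657C', 'V619P']

Answer: E317W,I657C,V619P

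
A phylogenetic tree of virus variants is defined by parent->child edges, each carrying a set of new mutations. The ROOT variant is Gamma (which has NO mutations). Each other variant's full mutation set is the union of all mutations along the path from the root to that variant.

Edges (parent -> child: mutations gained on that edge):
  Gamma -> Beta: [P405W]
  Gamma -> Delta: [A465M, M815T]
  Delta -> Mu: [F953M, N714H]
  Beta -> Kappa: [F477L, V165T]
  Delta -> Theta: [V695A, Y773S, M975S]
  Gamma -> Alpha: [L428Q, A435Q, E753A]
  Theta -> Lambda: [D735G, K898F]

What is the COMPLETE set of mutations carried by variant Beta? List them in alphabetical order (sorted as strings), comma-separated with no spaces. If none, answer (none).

At Gamma: gained [] -> total []
At Beta: gained ['P405W'] -> total ['P405W']

Answer: P405W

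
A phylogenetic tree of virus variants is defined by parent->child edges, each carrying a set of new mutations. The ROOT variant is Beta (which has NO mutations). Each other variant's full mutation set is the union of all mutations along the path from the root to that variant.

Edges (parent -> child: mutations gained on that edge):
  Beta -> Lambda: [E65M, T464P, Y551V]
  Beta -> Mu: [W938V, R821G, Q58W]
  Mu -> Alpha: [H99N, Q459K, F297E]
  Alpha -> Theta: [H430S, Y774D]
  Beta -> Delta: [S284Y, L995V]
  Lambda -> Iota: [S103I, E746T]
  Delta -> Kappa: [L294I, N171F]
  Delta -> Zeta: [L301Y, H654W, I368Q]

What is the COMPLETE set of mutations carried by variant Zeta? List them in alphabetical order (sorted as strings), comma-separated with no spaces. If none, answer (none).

At Beta: gained [] -> total []
At Delta: gained ['S284Y', 'L995V'] -> total ['L995V', 'S284Y']
At Zeta: gained ['L301Y', 'H654W', 'I368Q'] -> total ['H654W', 'I368Q', 'L301Y', 'L995V', 'S284Y']

Answer: H654W,I368Q,L301Y,L995V,S284Y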